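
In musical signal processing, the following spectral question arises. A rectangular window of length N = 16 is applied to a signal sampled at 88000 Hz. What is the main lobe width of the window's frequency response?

For a rectangular window of length N,
the main lobe width in frequency is 2*f_s/N.
= 2*88000/16 = 11000 Hz
This determines the minimum frequency separation for resolving two sinusoids.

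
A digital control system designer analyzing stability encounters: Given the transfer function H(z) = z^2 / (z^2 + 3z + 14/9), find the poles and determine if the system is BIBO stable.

Poles are roots of the denominator: z^2 + 3z + 14/9 = 0.
Quadratic formula: z = [-(3) +/- sqrt((3)^2 - 4*(14/9))] / 2
Discriminant = 9 - 56/9 = 25/9; sqrt = 5/3.
z = (-3 +/- 5/3) / 2 => z = -2/3 or z = -7/3.
|p1| = 7/3, |p2| = 2/3.
For BIBO stability, all poles must lie inside the unit circle (|p| < 1).
System is UNSTABLE since at least one |p| >= 1.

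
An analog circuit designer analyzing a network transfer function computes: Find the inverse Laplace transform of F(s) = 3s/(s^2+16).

Standard pair: s/(s^2+w^2) <-> cos(wt)*u(t)
With k=3, w=4: f(t) = 3*cos(4t)*u(t)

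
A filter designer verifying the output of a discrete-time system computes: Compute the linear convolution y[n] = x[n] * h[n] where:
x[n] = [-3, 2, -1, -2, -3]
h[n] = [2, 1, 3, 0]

y[n] = sum_k x[k]*h[n-k]. Output length = len(x) + len(h) - 1 = 5 + 4 - 1 = 8.
y[0] = -3*2 = -6
y[1] = 2*2 + -3*1 = 1
y[2] = -1*2 + 2*1 + -3*3 = -9
y[3] = -2*2 + -1*1 + 2*3 + -3*0 = 1
y[4] = -3*2 + -2*1 + -1*3 + 2*0 = -11
y[5] = -3*1 + -2*3 + -1*0 = -9
y[6] = -3*3 + -2*0 = -9
y[7] = -3*0 = 0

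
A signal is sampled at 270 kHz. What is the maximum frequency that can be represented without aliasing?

The maximum frequency that can be represented without aliasing
is the Nyquist frequency: f_max = f_s / 2 = 270 kHz / 2 = 135 kHz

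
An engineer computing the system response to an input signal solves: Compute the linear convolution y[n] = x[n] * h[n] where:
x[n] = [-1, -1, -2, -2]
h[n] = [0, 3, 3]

y[n] = sum_k x[k]*h[n-k]. Output length = len(x) + len(h) - 1 = 4 + 3 - 1 = 6.
y[0] = -1*0 = 0
y[1] = -1*0 + -1*3 = -3
y[2] = -2*0 + -1*3 + -1*3 = -6
y[3] = -2*0 + -2*3 + -1*3 = -9
y[4] = -2*3 + -2*3 = -12
y[5] = -2*3 = -6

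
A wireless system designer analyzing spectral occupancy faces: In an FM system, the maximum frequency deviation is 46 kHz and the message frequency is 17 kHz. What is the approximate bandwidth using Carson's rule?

Carson's rule: BW = 2*(delta_f + f_m)
= 2*(46 + 17) kHz = 126 kHz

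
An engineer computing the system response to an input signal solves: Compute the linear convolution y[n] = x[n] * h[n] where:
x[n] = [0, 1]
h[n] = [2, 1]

y[n] = sum_k x[k]*h[n-k]. Output length = len(x) + len(h) - 1 = 2 + 2 - 1 = 3.
y[0] = 0*2 = 0
y[1] = 1*2 + 0*1 = 2
y[2] = 1*1 = 1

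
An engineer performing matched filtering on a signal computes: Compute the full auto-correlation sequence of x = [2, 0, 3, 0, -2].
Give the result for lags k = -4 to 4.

r_xx[k] = sum_m x[m]*x[m+k], indexed from 0, for k = -4 to 4:
  r_xx[-4] = x[4]*x[0] = -4
  r_xx[-3] = x[3]*x[0] + x[4]*x[1] = 0
  r_xx[-2] = x[2]*x[0] + x[3]*x[1] + x[4]*x[2] = 0
  r_xx[-1] = x[1]*x[0] + x[2]*x[1] + x[3]*x[2] + x[4]*x[3] = 0
  r_xx[0] = x[0]*x[0] + x[1]*x[1] + x[2]*x[2] + x[3]*x[3] + x[4]*x[4] = 17
  r_xx[1] = x[0]*x[1] + x[1]*x[2] + x[2]*x[3] + x[3]*x[4] = 0
  r_xx[2] = x[0]*x[2] + x[1]*x[3] + x[2]*x[4] = 0
  r_xx[3] = x[0]*x[3] + x[1]*x[4] = 0
  r_xx[4] = x[0]*x[4] = -4
r_xx = [-4, 0, 0, 0, 17, 0, 0, 0, -4]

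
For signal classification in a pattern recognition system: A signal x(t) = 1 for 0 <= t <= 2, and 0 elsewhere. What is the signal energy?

Energy = integral of |x(t)|^2 dt over the signal duration
= 1^2 * 2 = 1 * 2 = 2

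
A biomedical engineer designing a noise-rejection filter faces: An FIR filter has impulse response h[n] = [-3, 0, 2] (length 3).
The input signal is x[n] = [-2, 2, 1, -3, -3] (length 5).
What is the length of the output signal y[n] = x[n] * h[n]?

For linear convolution, the output length is:
len(y) = len(x) + len(h) - 1 = 5 + 3 - 1 = 7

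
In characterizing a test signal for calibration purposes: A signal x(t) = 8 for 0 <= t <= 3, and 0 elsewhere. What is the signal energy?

Energy = integral of |x(t)|^2 dt over the signal duration
= 8^2 * 3 = 64 * 3 = 192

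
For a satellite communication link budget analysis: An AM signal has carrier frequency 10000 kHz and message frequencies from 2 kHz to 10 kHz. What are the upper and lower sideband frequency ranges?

Upper sideband (USB) = fc + [fm_low, fm_high] = 10000 + [2, 10] = [10002, 10010] kHz
Lower sideband (LSB) = fc - [fm_high, fm_low] = 10000 - [10, 2] = [9990, 9998] kHz
Total occupied spectrum: 9990 kHz to 10010 kHz (plus carrier at 10000 kHz)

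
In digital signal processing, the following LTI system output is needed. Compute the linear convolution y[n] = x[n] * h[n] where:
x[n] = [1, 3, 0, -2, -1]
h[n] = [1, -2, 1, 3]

y[n] = sum_k x[k]*h[n-k]. Output length = len(x) + len(h) - 1 = 5 + 4 - 1 = 8.
y[0] = 1*1 = 1
y[1] = 3*1 + 1*-2 = 1
y[2] = 0*1 + 3*-2 + 1*1 = -5
y[3] = -2*1 + 0*-2 + 3*1 + 1*3 = 4
y[4] = -1*1 + -2*-2 + 0*1 + 3*3 = 12
y[5] = -1*-2 + -2*1 + 0*3 = 0
y[6] = -1*1 + -2*3 = -7
y[7] = -1*3 = -3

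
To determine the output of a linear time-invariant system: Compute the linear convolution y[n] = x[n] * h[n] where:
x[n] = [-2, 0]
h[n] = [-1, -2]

y[n] = sum_k x[k]*h[n-k]. Output length = len(x) + len(h) - 1 = 2 + 2 - 1 = 3.
y[0] = -2*-1 = 2
y[1] = 0*-1 + -2*-2 = 4
y[2] = 0*-2 = 0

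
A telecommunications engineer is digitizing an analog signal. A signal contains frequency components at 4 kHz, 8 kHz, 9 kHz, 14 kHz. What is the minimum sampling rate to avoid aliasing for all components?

The highest frequency component is f_max = 14 kHz.
Nyquist rate = 2 * f_max = 2 * 14 kHz = 28 kHz.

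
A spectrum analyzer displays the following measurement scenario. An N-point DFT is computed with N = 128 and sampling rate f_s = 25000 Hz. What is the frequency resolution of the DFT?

DFT frequency resolution = f_s / N
= 25000 / 128 = 3125/16 Hz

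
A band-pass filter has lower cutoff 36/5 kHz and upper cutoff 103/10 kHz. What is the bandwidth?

Bandwidth = f_high - f_low
= 103/10 kHz - 36/5 kHz = 31/10 kHz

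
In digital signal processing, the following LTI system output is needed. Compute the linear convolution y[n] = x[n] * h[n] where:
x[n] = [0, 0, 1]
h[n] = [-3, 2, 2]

y[n] = sum_k x[k]*h[n-k]. Output length = len(x) + len(h) - 1 = 3 + 3 - 1 = 5.
y[0] = 0*-3 = 0
y[1] = 0*-3 + 0*2 = 0
y[2] = 1*-3 + 0*2 + 0*2 = -3
y[3] = 1*2 + 0*2 = 2
y[4] = 1*2 = 2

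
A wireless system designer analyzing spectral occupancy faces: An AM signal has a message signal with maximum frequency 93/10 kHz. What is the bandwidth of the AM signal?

In AM (double-sideband), the bandwidth is twice the message frequency.
BW = 2 * f_m = 2 * 93/10 kHz = 93/5 kHz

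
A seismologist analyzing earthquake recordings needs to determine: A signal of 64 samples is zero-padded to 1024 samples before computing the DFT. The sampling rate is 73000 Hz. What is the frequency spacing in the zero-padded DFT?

Original DFT: N = 64, resolution = f_s/N = 73000/64 = 9125/8 Hz
Zero-padded DFT: N = 1024, resolution = f_s/N = 73000/1024 = 9125/128 Hz
Zero-padding interpolates the spectrum (finer frequency grid)
but does NOT improve the true spectral resolution (ability to resolve close frequencies).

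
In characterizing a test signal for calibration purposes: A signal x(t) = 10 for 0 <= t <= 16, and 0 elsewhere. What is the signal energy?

Energy = integral of |x(t)|^2 dt over the signal duration
= 10^2 * 16 = 100 * 16 = 1600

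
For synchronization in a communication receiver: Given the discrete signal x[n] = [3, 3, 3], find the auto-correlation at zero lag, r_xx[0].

The auto-correlation at zero lag r_xx[0] equals the signal energy.
r_xx[0] = sum of x[n]^2 = 3^2 + 3^2 + 3^2
= 9 + 9 + 9 = 27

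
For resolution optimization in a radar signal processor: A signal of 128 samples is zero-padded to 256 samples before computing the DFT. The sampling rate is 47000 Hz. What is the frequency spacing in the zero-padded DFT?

Original DFT: N = 128, resolution = f_s/N = 47000/128 = 5875/16 Hz
Zero-padded DFT: N = 256, resolution = f_s/N = 47000/256 = 5875/32 Hz
Zero-padding interpolates the spectrum (finer frequency grid)
but does NOT improve the true spectral resolution (ability to resolve close frequencies).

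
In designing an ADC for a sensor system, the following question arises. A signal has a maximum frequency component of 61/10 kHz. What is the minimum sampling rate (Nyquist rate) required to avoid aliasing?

By the Nyquist-Shannon sampling theorem,
the minimum sampling rate (Nyquist rate) must be at least 2 * f_max.
Nyquist rate = 2 * 61/10 kHz = 61/5 kHz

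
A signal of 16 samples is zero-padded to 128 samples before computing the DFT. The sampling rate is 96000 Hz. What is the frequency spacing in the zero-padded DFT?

Original DFT: N = 16, resolution = f_s/N = 96000/16 = 6000 Hz
Zero-padded DFT: N = 128, resolution = f_s/N = 96000/128 = 750 Hz
Zero-padding interpolates the spectrum (finer frequency grid)
but does NOT improve the true spectral resolution (ability to resolve close frequencies).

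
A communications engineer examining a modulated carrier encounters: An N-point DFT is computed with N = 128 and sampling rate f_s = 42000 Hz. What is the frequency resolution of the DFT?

DFT frequency resolution = f_s / N
= 42000 / 128 = 2625/8 Hz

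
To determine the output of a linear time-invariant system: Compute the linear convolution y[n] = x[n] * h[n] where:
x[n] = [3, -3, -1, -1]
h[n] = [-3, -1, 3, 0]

y[n] = sum_k x[k]*h[n-k]. Output length = len(x) + len(h) - 1 = 4 + 4 - 1 = 7.
y[0] = 3*-3 = -9
y[1] = -3*-3 + 3*-1 = 6
y[2] = -1*-3 + -3*-1 + 3*3 = 15
y[3] = -1*-3 + -1*-1 + -3*3 + 3*0 = -5
y[4] = -1*-1 + -1*3 + -3*0 = -2
y[5] = -1*3 + -1*0 = -3
y[6] = -1*0 = 0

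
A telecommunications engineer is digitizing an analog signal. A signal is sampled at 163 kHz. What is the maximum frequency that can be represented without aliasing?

The maximum frequency that can be represented without aliasing
is the Nyquist frequency: f_max = f_s / 2 = 163 kHz / 2 = 163/2 kHz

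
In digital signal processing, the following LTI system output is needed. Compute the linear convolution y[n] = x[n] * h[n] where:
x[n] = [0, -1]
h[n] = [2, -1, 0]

y[n] = sum_k x[k]*h[n-k]. Output length = len(x) + len(h) - 1 = 2 + 3 - 1 = 4.
y[0] = 0*2 = 0
y[1] = -1*2 + 0*-1 = -2
y[2] = -1*-1 + 0*0 = 1
y[3] = -1*0 = 0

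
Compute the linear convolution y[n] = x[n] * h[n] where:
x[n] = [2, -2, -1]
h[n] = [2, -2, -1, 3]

y[n] = sum_k x[k]*h[n-k]. Output length = len(x) + len(h) - 1 = 3 + 4 - 1 = 6.
y[0] = 2*2 = 4
y[1] = -2*2 + 2*-2 = -8
y[2] = -1*2 + -2*-2 + 2*-1 = 0
y[3] = -1*-2 + -2*-1 + 2*3 = 10
y[4] = -1*-1 + -2*3 = -5
y[5] = -1*3 = -3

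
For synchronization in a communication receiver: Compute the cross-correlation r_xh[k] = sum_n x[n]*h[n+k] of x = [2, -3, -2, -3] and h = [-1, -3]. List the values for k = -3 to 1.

Both sequences indexed from 0 and zero outside their support.
Lags with overlap: k = -3 to 1.
  r_xh[-3] = x[3]*h[0] = 3
  r_xh[-2] = x[2]*h[0] + x[3]*h[1] = 11
  r_xh[-1] = x[1]*h[0] + x[2]*h[1] = 9
  r_xh[0] = x[0]*h[0] + x[1]*h[1] = 7
  r_xh[1] = x[0]*h[1] = -6
r_xh = [3, 11, 9, 7, -6] (for k = -3, ..., 1)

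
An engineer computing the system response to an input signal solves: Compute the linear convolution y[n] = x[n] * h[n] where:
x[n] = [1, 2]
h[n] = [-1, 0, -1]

y[n] = sum_k x[k]*h[n-k]. Output length = len(x) + len(h) - 1 = 2 + 3 - 1 = 4.
y[0] = 1*-1 = -1
y[1] = 2*-1 + 1*0 = -2
y[2] = 2*0 + 1*-1 = -1
y[3] = 2*-1 = -2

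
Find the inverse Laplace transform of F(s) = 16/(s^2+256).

Standard pair: w/(s^2+w^2) <-> sin(wt)*u(t)
Recognize w^2 = 256, so w = 16; numerator 16 = 1*16.
f(t) = sin(16t)*u(t)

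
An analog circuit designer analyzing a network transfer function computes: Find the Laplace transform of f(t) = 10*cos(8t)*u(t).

Standard pair: cos(wt)*u(t) <-> s/(s^2+w^2)
With w = 8: L{10*cos(8t)*u(t)} = 10s/(s^2+64)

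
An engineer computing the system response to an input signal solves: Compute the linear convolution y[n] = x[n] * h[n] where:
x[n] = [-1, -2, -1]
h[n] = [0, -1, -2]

y[n] = sum_k x[k]*h[n-k]. Output length = len(x) + len(h) - 1 = 3 + 3 - 1 = 5.
y[0] = -1*0 = 0
y[1] = -2*0 + -1*-1 = 1
y[2] = -1*0 + -2*-1 + -1*-2 = 4
y[3] = -1*-1 + -2*-2 = 5
y[4] = -1*-2 = 2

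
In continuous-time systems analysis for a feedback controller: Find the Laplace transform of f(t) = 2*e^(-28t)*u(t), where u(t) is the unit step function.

Standard Laplace transform pair:
e^(-at)*u(t) <-> 1/(s+a)
With a = 28: L{2*e^(-28t)*u(t)} = 2/(s+28), ROC: Re(s) > -28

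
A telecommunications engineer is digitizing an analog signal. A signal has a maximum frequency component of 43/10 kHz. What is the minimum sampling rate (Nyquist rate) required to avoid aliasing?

By the Nyquist-Shannon sampling theorem,
the minimum sampling rate (Nyquist rate) must be at least 2 * f_max.
Nyquist rate = 2 * 43/10 kHz = 43/5 kHz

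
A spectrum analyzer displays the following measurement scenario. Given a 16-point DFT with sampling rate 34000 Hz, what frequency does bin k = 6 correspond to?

The frequency of DFT bin k is: f_k = k * f_s / N
f_6 = 6 * 34000 / 16 = 12750 Hz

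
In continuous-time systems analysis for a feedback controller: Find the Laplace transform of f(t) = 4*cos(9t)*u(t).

Standard pair: cos(wt)*u(t) <-> s/(s^2+w^2)
With w = 9: L{4*cos(9t)*u(t)} = 4s/(s^2+81)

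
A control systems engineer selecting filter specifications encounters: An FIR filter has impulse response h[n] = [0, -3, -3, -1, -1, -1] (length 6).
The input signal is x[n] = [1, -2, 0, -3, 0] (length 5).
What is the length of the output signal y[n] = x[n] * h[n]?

For linear convolution, the output length is:
len(y) = len(x) + len(h) - 1 = 5 + 6 - 1 = 10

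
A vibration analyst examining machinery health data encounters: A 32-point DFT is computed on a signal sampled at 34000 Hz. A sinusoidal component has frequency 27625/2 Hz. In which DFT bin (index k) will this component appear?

DFT frequency resolution = f_s/N = 34000/32 = 2125/2 Hz
Bin index k = f_signal / resolution = 27625/2 / 2125/2 = 13
The signal frequency 27625/2 Hz falls in DFT bin k = 13.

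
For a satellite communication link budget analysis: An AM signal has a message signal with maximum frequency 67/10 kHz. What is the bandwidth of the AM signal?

In AM (double-sideband), the bandwidth is twice the message frequency.
BW = 2 * f_m = 2 * 67/10 kHz = 67/5 kHz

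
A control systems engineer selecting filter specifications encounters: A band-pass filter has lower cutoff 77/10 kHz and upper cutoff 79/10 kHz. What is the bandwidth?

Bandwidth = f_high - f_low
= 79/10 kHz - 77/10 kHz = 1/5 kHz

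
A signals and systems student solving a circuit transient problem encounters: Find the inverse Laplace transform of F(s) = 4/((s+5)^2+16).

Standard pair: w/((s+a)^2+w^2) <-> e^(-at)*sin(wt)*u(t)
With a=5, w=4: f(t) = e^(-5t)*sin(4t)*u(t)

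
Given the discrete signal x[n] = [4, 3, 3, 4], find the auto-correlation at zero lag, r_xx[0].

The auto-correlation at zero lag r_xx[0] equals the signal energy.
r_xx[0] = sum of x[n]^2 = 4^2 + 3^2 + 3^2 + 4^2
= 16 + 9 + 9 + 16 = 50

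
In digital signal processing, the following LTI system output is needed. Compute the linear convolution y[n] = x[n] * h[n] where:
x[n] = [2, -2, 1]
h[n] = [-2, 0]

y[n] = sum_k x[k]*h[n-k]. Output length = len(x) + len(h) - 1 = 3 + 2 - 1 = 4.
y[0] = 2*-2 = -4
y[1] = -2*-2 + 2*0 = 4
y[2] = 1*-2 + -2*0 = -2
y[3] = 1*0 = 0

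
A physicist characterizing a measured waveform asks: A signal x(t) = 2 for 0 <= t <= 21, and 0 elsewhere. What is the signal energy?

Energy = integral of |x(t)|^2 dt over the signal duration
= 2^2 * 21 = 4 * 21 = 84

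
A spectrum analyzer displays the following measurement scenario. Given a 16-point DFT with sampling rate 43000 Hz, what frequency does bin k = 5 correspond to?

The frequency of DFT bin k is: f_k = k * f_s / N
f_5 = 5 * 43000 / 16 = 26875/2 Hz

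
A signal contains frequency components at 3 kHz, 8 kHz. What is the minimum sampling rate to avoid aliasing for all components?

The highest frequency component is f_max = 8 kHz.
Nyquist rate = 2 * f_max = 2 * 8 kHz = 16 kHz.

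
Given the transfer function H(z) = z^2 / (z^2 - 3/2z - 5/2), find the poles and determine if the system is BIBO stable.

Poles are roots of the denominator: z^2 - 3/2z - 5/2 = 0.
Quadratic formula: z = [-(-3/2) +/- sqrt((-3/2)^2 - 4*(-5/2))] / 2
Discriminant = 9/4 + 10 = 49/4; sqrt = 7/2.
z = (3/2 +/- 7/2) / 2 => z = 5/2 or z = -1.
|p1| = 5/2, |p2| = 1.
For BIBO stability, all poles must lie inside the unit circle (|p| < 1).
System is UNSTABLE since at least one |p| >= 1.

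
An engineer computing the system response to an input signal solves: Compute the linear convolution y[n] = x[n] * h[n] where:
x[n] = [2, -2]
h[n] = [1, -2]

y[n] = sum_k x[k]*h[n-k]. Output length = len(x) + len(h) - 1 = 2 + 2 - 1 = 3.
y[0] = 2*1 = 2
y[1] = -2*1 + 2*-2 = -6
y[2] = -2*-2 = 4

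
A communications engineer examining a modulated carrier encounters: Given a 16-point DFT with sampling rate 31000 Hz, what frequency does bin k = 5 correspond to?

The frequency of DFT bin k is: f_k = k * f_s / N
f_5 = 5 * 31000 / 16 = 19375/2 Hz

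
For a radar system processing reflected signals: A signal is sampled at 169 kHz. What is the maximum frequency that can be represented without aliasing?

The maximum frequency that can be represented without aliasing
is the Nyquist frequency: f_max = f_s / 2 = 169 kHz / 2 = 169/2 kHz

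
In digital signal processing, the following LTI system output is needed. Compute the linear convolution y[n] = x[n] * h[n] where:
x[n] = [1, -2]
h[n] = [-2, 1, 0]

y[n] = sum_k x[k]*h[n-k]. Output length = len(x) + len(h) - 1 = 2 + 3 - 1 = 4.
y[0] = 1*-2 = -2
y[1] = -2*-2 + 1*1 = 5
y[2] = -2*1 + 1*0 = -2
y[3] = -2*0 = 0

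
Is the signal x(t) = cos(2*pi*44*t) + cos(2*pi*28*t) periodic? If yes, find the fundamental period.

f1 = 44 Hz, f2 = 28 Hz
Period T1 = 1/44, T2 = 1/28
Ratio T1/T2 = 28/44, which is rational.
The signal is periodic with fundamental period T = 1/GCD(44,28) = 1/4 s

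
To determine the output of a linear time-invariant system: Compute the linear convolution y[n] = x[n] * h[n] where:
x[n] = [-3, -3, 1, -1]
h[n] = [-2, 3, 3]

y[n] = sum_k x[k]*h[n-k]. Output length = len(x) + len(h) - 1 = 4 + 3 - 1 = 6.
y[0] = -3*-2 = 6
y[1] = -3*-2 + -3*3 = -3
y[2] = 1*-2 + -3*3 + -3*3 = -20
y[3] = -1*-2 + 1*3 + -3*3 = -4
y[4] = -1*3 + 1*3 = 0
y[5] = -1*3 = -3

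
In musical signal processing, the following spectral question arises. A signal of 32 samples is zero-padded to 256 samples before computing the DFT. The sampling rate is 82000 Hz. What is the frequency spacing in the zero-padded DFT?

Original DFT: N = 32, resolution = f_s/N = 82000/32 = 5125/2 Hz
Zero-padded DFT: N = 256, resolution = f_s/N = 82000/256 = 5125/16 Hz
Zero-padding interpolates the spectrum (finer frequency grid)
but does NOT improve the true spectral resolution (ability to resolve close frequencies).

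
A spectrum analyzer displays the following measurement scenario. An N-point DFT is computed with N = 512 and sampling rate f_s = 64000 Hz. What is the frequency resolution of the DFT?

DFT frequency resolution = f_s / N
= 64000 / 512 = 125 Hz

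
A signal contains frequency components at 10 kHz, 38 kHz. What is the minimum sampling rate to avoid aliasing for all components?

The highest frequency component is f_max = 38 kHz.
Nyquist rate = 2 * f_max = 2 * 38 kHz = 76 kHz.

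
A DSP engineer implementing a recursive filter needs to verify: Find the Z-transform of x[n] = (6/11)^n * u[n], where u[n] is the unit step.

The Z-transform of a^n * u[n] is z/(z-a) for |z| > |a|.
Here a = 6/11, so X(z) = z/(z - (6/11)) = 11z/(11z - 6)
ROC: |z| > 6/11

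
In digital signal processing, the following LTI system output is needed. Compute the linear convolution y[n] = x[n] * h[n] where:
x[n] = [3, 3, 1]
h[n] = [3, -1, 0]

y[n] = sum_k x[k]*h[n-k]. Output length = len(x) + len(h) - 1 = 3 + 3 - 1 = 5.
y[0] = 3*3 = 9
y[1] = 3*3 + 3*-1 = 6
y[2] = 1*3 + 3*-1 + 3*0 = 0
y[3] = 1*-1 + 3*0 = -1
y[4] = 1*0 = 0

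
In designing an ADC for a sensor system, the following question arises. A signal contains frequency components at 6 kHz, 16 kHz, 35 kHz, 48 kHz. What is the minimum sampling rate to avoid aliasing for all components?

The highest frequency component is f_max = 48 kHz.
Nyquist rate = 2 * f_max = 2 * 48 kHz = 96 kHz.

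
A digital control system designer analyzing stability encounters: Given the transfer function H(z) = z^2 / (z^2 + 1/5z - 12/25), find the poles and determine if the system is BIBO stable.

Poles are roots of the denominator: z^2 + 1/5z - 12/25 = 0.
Quadratic formula: z = [-(1/5) +/- sqrt((1/5)^2 - 4*(-12/25))] / 2
Discriminant = 1/25 + 48/25 = 49/25; sqrt = 7/5.
z = (-1/5 +/- 7/5) / 2 => z = 3/5 or z = -4/5.
|p1| = 3/5, |p2| = 4/5.
For BIBO stability, all poles must lie inside the unit circle (|p| < 1).
System is STABLE since both |p| < 1.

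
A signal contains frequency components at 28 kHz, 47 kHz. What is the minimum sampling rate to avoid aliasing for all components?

The highest frequency component is f_max = 47 kHz.
Nyquist rate = 2 * f_max = 2 * 47 kHz = 94 kHz.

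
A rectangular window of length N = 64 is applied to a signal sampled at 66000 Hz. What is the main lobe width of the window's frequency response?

For a rectangular window of length N,
the main lobe width in frequency is 2*f_s/N.
= 2*66000/64 = 4125/2 Hz
This determines the minimum frequency separation for resolving two sinusoids.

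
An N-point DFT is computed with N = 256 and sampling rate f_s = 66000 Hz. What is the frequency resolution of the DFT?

DFT frequency resolution = f_s / N
= 66000 / 256 = 4125/16 Hz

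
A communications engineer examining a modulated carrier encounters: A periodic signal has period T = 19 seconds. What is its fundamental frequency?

The fundamental frequency is the reciprocal of the period.
f = 1/T = 1/(19) = 1/19 Hz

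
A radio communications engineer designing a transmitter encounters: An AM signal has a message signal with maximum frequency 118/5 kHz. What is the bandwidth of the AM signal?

In AM (double-sideband), the bandwidth is twice the message frequency.
BW = 2 * f_m = 2 * 118/5 kHz = 236/5 kHz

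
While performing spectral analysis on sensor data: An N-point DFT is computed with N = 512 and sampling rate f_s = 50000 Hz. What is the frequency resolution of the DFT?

DFT frequency resolution = f_s / N
= 50000 / 512 = 3125/32 Hz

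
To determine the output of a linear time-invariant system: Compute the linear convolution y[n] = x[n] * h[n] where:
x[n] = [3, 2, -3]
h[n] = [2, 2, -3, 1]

y[n] = sum_k x[k]*h[n-k]. Output length = len(x) + len(h) - 1 = 3 + 4 - 1 = 6.
y[0] = 3*2 = 6
y[1] = 2*2 + 3*2 = 10
y[2] = -3*2 + 2*2 + 3*-3 = -11
y[3] = -3*2 + 2*-3 + 3*1 = -9
y[4] = -3*-3 + 2*1 = 11
y[5] = -3*1 = -3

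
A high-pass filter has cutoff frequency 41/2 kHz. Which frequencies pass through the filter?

A high-pass filter passes all frequencies above the cutoff frequency 41/2 kHz and attenuates lower frequencies.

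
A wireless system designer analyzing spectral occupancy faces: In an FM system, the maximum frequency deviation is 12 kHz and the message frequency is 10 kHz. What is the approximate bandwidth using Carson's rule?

Carson's rule: BW = 2*(delta_f + f_m)
= 2*(12 + 10) kHz = 44 kHz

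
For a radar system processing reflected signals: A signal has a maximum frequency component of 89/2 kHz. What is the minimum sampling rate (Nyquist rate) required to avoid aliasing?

By the Nyquist-Shannon sampling theorem,
the minimum sampling rate (Nyquist rate) must be at least 2 * f_max.
Nyquist rate = 2 * 89/2 kHz = 89 kHz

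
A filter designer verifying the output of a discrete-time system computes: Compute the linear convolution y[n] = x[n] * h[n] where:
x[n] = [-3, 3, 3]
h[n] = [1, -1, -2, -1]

y[n] = sum_k x[k]*h[n-k]. Output length = len(x) + len(h) - 1 = 3 + 4 - 1 = 6.
y[0] = -3*1 = -3
y[1] = 3*1 + -3*-1 = 6
y[2] = 3*1 + 3*-1 + -3*-2 = 6
y[3] = 3*-1 + 3*-2 + -3*-1 = -6
y[4] = 3*-2 + 3*-1 = -9
y[5] = 3*-1 = -3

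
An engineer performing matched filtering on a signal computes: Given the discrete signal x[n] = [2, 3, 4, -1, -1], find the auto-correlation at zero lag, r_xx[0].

The auto-correlation at zero lag r_xx[0] equals the signal energy.
r_xx[0] = sum of x[n]^2 = 2^2 + 3^2 + 4^2 + (-1)^2 + (-1)^2
= 4 + 9 + 16 + 1 + 1 = 31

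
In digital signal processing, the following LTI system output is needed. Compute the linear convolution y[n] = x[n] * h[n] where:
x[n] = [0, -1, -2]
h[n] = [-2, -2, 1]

y[n] = sum_k x[k]*h[n-k]. Output length = len(x) + len(h) - 1 = 3 + 3 - 1 = 5.
y[0] = 0*-2 = 0
y[1] = -1*-2 + 0*-2 = 2
y[2] = -2*-2 + -1*-2 + 0*1 = 6
y[3] = -2*-2 + -1*1 = 3
y[4] = -2*1 = -2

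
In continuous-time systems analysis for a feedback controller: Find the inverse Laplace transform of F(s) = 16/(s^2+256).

Standard pair: w/(s^2+w^2) <-> sin(wt)*u(t)
Recognize w^2 = 256, so w = 16; numerator 16 = 1*16.
f(t) = sin(16t)*u(t)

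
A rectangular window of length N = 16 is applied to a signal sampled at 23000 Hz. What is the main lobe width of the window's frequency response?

For a rectangular window of length N,
the main lobe width in frequency is 2*f_s/N.
= 2*23000/16 = 2875 Hz
This determines the minimum frequency separation for resolving two sinusoids.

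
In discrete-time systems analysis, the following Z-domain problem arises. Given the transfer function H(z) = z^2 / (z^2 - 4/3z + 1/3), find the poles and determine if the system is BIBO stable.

Poles are roots of the denominator: z^2 - 4/3z + 1/3 = 0.
Quadratic formula: z = [-(-4/3) +/- sqrt((-4/3)^2 - 4*(1/3))] / 2
Discriminant = 16/9 - 4/3 = 4/9; sqrt = 2/3.
z = (4/3 +/- 2/3) / 2 => z = 1 or z = 1/3.
|p1| = 1, |p2| = 1/3.
For BIBO stability, all poles must lie inside the unit circle (|p| < 1).
System is UNSTABLE since at least one |p| >= 1.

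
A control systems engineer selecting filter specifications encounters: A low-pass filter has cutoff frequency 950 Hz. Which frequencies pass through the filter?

A low-pass filter passes all frequencies below the cutoff frequency 950 Hz and attenuates higher frequencies.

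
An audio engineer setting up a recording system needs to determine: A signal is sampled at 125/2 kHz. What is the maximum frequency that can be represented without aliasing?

The maximum frequency that can be represented without aliasing
is the Nyquist frequency: f_max = f_s / 2 = 125/2 kHz / 2 = 125/4 kHz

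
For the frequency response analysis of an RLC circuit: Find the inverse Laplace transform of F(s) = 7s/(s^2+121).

Standard pair: s/(s^2+w^2) <-> cos(wt)*u(t)
With k=7, w=11: f(t) = 7*cos(11t)*u(t)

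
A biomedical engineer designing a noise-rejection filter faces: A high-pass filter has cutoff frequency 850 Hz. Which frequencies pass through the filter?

A high-pass filter passes all frequencies above the cutoff frequency 850 Hz and attenuates lower frequencies.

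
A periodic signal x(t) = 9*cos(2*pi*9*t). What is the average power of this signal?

Average power of A*cos(wt) is A^2/2.
P = 9^2 / 2 = 81/2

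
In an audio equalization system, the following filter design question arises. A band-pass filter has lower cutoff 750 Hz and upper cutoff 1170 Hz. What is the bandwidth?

Bandwidth = f_high - f_low
= 1170 Hz - 750 Hz = 420 Hz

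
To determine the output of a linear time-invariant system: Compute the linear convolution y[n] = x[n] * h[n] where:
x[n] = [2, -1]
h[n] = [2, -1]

y[n] = sum_k x[k]*h[n-k]. Output length = len(x) + len(h) - 1 = 2 + 2 - 1 = 3.
y[0] = 2*2 = 4
y[1] = -1*2 + 2*-1 = -4
y[2] = -1*-1 = 1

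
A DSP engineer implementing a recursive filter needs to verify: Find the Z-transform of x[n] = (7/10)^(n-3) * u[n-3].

Time-shifting property: if X(z) = Z{x[n]}, then Z{x[n-d]} = z^(-d) * X(z)
X(z) = z/(z - 7/10) for x[n] = (7/10)^n * u[n]
Z{x[n-3]} = z^(-3) * z/(z - 7/10) = z^(-2)/(z - 7/10)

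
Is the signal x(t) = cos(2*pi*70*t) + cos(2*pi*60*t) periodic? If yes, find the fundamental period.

f1 = 70 Hz, f2 = 60 Hz
Period T1 = 1/70, T2 = 1/60
Ratio T1/T2 = 60/70, which is rational.
The signal is periodic with fundamental period T = 1/GCD(70,60) = 1/10 s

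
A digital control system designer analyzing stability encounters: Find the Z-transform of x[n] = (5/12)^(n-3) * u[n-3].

Time-shifting property: if X(z) = Z{x[n]}, then Z{x[n-d]} = z^(-d) * X(z)
X(z) = z/(z - 5/12) for x[n] = (5/12)^n * u[n]
Z{x[n-3]} = z^(-3) * z/(z - 5/12) = z^(-2)/(z - 5/12)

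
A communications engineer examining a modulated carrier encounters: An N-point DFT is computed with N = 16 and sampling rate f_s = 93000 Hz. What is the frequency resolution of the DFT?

DFT frequency resolution = f_s / N
= 93000 / 16 = 11625/2 Hz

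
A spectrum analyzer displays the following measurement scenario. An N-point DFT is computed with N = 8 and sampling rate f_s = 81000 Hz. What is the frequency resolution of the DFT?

DFT frequency resolution = f_s / N
= 81000 / 8 = 10125 Hz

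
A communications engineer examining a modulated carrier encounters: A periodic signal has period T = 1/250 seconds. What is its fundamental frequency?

The fundamental frequency is the reciprocal of the period.
f = 1/T = 1/(1/250) = 250 Hz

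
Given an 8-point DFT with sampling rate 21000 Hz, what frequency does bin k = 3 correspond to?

The frequency of DFT bin k is: f_k = k * f_s / N
f_3 = 3 * 21000 / 8 = 7875 Hz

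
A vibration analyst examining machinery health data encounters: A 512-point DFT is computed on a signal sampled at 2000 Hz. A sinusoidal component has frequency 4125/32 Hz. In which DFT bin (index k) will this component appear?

DFT frequency resolution = f_s/N = 2000/512 = 125/32 Hz
Bin index k = f_signal / resolution = 4125/32 / 125/32 = 33
The signal frequency 4125/32 Hz falls in DFT bin k = 33.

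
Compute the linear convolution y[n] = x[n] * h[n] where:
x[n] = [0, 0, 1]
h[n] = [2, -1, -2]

y[n] = sum_k x[k]*h[n-k]. Output length = len(x) + len(h) - 1 = 3 + 3 - 1 = 5.
y[0] = 0*2 = 0
y[1] = 0*2 + 0*-1 = 0
y[2] = 1*2 + 0*-1 + 0*-2 = 2
y[3] = 1*-1 + 0*-2 = -1
y[4] = 1*-2 = -2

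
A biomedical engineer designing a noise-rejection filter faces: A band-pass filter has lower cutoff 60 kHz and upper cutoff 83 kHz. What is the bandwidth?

Bandwidth = f_high - f_low
= 83 kHz - 60 kHz = 23 kHz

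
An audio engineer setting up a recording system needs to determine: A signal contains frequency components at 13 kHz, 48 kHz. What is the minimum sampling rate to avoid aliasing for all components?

The highest frequency component is f_max = 48 kHz.
Nyquist rate = 2 * f_max = 2 * 48 kHz = 96 kHz.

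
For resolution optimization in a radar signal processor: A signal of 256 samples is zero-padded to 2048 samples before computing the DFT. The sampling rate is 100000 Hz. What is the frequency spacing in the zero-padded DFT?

Original DFT: N = 256, resolution = f_s/N = 100000/256 = 3125/8 Hz
Zero-padded DFT: N = 2048, resolution = f_s/N = 100000/2048 = 3125/64 Hz
Zero-padding interpolates the spectrum (finer frequency grid)
but does NOT improve the true spectral resolution (ability to resolve close frequencies).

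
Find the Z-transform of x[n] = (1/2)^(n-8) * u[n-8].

Time-shifting property: if X(z) = Z{x[n]}, then Z{x[n-d]} = z^(-d) * X(z)
X(z) = z/(z - 1/2) for x[n] = (1/2)^n * u[n]
Z{x[n-8]} = z^(-8) * z/(z - 1/2) = z^(-7)/(z - 1/2)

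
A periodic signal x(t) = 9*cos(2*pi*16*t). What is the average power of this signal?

Average power of A*cos(wt) is A^2/2.
P = 9^2 / 2 = 81/2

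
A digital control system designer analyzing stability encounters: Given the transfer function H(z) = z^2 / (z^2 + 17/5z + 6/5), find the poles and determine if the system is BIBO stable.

Poles are roots of the denominator: z^2 + 17/5z + 6/5 = 0.
Quadratic formula: z = [-(17/5) +/- sqrt((17/5)^2 - 4*(6/5))] / 2
Discriminant = 289/25 - 24/5 = 169/25; sqrt = 13/5.
z = (-17/5 +/- 13/5) / 2 => z = -2/5 or z = -3.
|p1| = 3, |p2| = 2/5.
For BIBO stability, all poles must lie inside the unit circle (|p| < 1).
System is UNSTABLE since at least one |p| >= 1.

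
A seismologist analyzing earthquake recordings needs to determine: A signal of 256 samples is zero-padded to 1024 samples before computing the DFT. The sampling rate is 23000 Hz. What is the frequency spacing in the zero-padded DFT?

Original DFT: N = 256, resolution = f_s/N = 23000/256 = 2875/32 Hz
Zero-padded DFT: N = 1024, resolution = f_s/N = 23000/1024 = 2875/128 Hz
Zero-padding interpolates the spectrum (finer frequency grid)
but does NOT improve the true spectral resolution (ability to resolve close frequencies).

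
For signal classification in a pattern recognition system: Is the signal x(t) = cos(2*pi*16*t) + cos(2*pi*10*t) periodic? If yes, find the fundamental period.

f1 = 16 Hz, f2 = 10 Hz
Period T1 = 1/16, T2 = 1/10
Ratio T1/T2 = 10/16, which is rational.
The signal is periodic with fundamental period T = 1/GCD(16,10) = 1/2 s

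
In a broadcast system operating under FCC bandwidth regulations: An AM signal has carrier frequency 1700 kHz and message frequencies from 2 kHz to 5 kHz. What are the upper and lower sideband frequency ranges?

Upper sideband (USB) = fc + [fm_low, fm_high] = 1700 + [2, 5] = [1702, 1705] kHz
Lower sideband (LSB) = fc - [fm_high, fm_low] = 1700 - [5, 2] = [1695, 1698] kHz
Total occupied spectrum: 1695 kHz to 1705 kHz (plus carrier at 1700 kHz)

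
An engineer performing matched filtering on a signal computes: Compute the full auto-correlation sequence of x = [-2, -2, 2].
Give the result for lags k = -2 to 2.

r_xx[k] = sum_m x[m]*x[m+k], indexed from 0, for k = -2 to 2:
  r_xx[-2] = x[2]*x[0] = -4
  r_xx[-1] = x[1]*x[0] + x[2]*x[1] = 0
  r_xx[0] = x[0]*x[0] + x[1]*x[1] + x[2]*x[2] = 12
  r_xx[1] = x[0]*x[1] + x[1]*x[2] = 0
  r_xx[2] = x[0]*x[2] = -4
r_xx = [-4, 0, 12, 0, -4]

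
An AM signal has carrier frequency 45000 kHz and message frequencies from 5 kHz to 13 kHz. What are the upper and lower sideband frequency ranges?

Upper sideband (USB) = fc + [fm_low, fm_high] = 45000 + [5, 13] = [45005, 45013] kHz
Lower sideband (LSB) = fc - [fm_high, fm_low] = 45000 - [13, 5] = [44987, 44995] kHz
Total occupied spectrum: 44987 kHz to 45013 kHz (plus carrier at 45000 kHz)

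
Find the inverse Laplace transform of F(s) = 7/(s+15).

Standard pair: k/(s+a) <-> k*e^(-at)*u(t)
With k=7, a=15: f(t) = 7*e^(-15t)*u(t)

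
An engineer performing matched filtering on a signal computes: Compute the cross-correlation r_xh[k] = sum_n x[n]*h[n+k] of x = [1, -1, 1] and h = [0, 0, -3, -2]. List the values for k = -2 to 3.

Both sequences indexed from 0 and zero outside their support.
Lags with overlap: k = -2 to 3.
  r_xh[-2] = x[2]*h[0] = 0
  r_xh[-1] = x[1]*h[0] + x[2]*h[1] = 0
  r_xh[0] = x[0]*h[0] + x[1]*h[1] + x[2]*h[2] = -3
  r_xh[1] = x[0]*h[1] + x[1]*h[2] + x[2]*h[3] = 1
  r_xh[2] = x[0]*h[2] + x[1]*h[3] = -1
  r_xh[3] = x[0]*h[3] = -2
r_xh = [0, 0, -3, 1, -1, -2] (for k = -2, ..., 3)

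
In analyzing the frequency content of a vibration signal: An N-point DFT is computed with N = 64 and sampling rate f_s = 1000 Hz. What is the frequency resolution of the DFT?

DFT frequency resolution = f_s / N
= 1000 / 64 = 125/8 Hz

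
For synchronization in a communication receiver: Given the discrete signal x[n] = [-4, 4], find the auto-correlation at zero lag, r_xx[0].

The auto-correlation at zero lag r_xx[0] equals the signal energy.
r_xx[0] = sum of x[n]^2 = (-4)^2 + 4^2
= 16 + 16 = 32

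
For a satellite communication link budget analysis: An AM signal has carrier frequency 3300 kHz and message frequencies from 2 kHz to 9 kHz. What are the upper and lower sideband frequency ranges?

Upper sideband (USB) = fc + [fm_low, fm_high] = 3300 + [2, 9] = [3302, 3309] kHz
Lower sideband (LSB) = fc - [fm_high, fm_low] = 3300 - [9, 2] = [3291, 3298] kHz
Total occupied spectrum: 3291 kHz to 3309 kHz (plus carrier at 3300 kHz)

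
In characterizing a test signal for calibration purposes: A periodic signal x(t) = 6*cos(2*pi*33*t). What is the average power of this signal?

Average power of A*cos(wt) is A^2/2.
P = 6^2 / 2 = 36/2 = 18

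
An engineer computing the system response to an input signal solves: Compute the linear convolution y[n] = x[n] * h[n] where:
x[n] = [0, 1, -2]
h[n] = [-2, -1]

y[n] = sum_k x[k]*h[n-k]. Output length = len(x) + len(h) - 1 = 3 + 2 - 1 = 4.
y[0] = 0*-2 = 0
y[1] = 1*-2 + 0*-1 = -2
y[2] = -2*-2 + 1*-1 = 3
y[3] = -2*-1 = 2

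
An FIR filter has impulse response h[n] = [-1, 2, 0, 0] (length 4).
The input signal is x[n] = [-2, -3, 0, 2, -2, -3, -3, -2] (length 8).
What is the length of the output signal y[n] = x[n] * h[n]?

For linear convolution, the output length is:
len(y) = len(x) + len(h) - 1 = 8 + 4 - 1 = 11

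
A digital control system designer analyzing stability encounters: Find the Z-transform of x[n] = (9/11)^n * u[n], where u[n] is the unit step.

The Z-transform of a^n * u[n] is z/(z-a) for |z| > |a|.
Here a = 9/11, so X(z) = z/(z - (9/11)) = 11z/(11z - 9)
ROC: |z| > 9/11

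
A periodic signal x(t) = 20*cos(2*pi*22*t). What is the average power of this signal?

Average power of A*cos(wt) is A^2/2.
P = 20^2 / 2 = 400/2 = 200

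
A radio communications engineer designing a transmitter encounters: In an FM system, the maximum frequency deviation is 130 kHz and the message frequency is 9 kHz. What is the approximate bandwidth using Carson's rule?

Carson's rule: BW = 2*(delta_f + f_m)
= 2*(130 + 9) kHz = 278 kHz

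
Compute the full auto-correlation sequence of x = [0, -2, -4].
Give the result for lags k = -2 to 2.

r_xx[k] = sum_m x[m]*x[m+k], indexed from 0, for k = -2 to 2:
  r_xx[-2] = x[2]*x[0] = 0
  r_xx[-1] = x[1]*x[0] + x[2]*x[1] = 8
  r_xx[0] = x[0]*x[0] + x[1]*x[1] + x[2]*x[2] = 20
  r_xx[1] = x[0]*x[1] + x[1]*x[2] = 8
  r_xx[2] = x[0]*x[2] = 0
r_xx = [0, 8, 20, 8, 0]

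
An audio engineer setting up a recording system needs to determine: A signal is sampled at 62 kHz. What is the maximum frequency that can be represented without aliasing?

The maximum frequency that can be represented without aliasing
is the Nyquist frequency: f_max = f_s / 2 = 62 kHz / 2 = 31 kHz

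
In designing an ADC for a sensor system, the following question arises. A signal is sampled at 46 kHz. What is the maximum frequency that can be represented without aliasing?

The maximum frequency that can be represented without aliasing
is the Nyquist frequency: f_max = f_s / 2 = 46 kHz / 2 = 23 kHz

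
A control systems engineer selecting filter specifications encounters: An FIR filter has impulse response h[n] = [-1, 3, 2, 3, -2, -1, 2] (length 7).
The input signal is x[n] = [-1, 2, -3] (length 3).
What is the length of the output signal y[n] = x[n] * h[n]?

For linear convolution, the output length is:
len(y) = len(x) + len(h) - 1 = 3 + 7 - 1 = 9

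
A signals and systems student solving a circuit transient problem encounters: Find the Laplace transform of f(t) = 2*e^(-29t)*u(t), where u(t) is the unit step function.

Standard Laplace transform pair:
e^(-at)*u(t) <-> 1/(s+a)
With a = 29: L{2*e^(-29t)*u(t)} = 2/(s+29), ROC: Re(s) > -29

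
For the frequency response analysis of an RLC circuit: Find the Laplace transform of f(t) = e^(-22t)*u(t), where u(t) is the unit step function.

Standard Laplace transform pair:
e^(-at)*u(t) <-> 1/(s+a)
With a = 22: L{e^(-22t)*u(t)} = 1/(s+22), ROC: Re(s) > -22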